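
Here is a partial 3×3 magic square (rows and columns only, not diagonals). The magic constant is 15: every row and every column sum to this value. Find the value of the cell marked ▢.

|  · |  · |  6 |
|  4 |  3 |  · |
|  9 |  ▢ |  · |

5

From row 2, 15 − (4 + 3) gives (2,3) = 8.
From column 1, 15 − (4 + 9) gives (1,1) = 2.
Column 3: 6 + 8 + ? = 15, so (3,3) = 1.
From row 1, 15 − (2 + 6) gives (1,2) = 7.
Row 3 must total 15; the given cells sum to 10, so (3,2) = 5.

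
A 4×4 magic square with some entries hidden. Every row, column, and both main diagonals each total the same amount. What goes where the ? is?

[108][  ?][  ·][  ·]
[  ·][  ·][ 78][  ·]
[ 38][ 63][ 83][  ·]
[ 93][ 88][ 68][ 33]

Row 4 is complete and sums to 282; that is the magic constant.
From row 3, 282 − (38 + 63 + 83) gives (3,4) = 98.
Using column 1: 108 + 38 + 93 + ? → (2,1) = 282 − 239 = 43.
Using column 3: 78 + 83 + 68 + ? → (1,3) = 282 − 229 = 53.
The remaining cell in main diagonal is (2,2) = 282 − 224 = 58.
Using anti-diagonal: 78 + 63 + 93 + ? → (1,4) = 282 − 234 = 48.
Using row 1: 108 + 53 + 48 + ? → (1,2) = 282 − 209 = 73.

73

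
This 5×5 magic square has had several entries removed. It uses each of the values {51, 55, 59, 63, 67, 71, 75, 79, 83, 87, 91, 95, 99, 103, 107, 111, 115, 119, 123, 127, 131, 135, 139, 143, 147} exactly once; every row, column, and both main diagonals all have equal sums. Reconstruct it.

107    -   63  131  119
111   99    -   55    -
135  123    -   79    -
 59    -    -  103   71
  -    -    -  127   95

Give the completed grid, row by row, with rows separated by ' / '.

The 25 entries sum to 2475, so each line sums to 2475/5 = 495.
Row 1: 107 + 63 + 131 + 119 + ? = 495, so (1,2) = 75.
Using column 1: 107 + 111 + 135 + 59 + ? → (5,1) = 495 − 412 = 83.
Main diagonal: 107 + 99 + 103 + 95 + ? = 495, so (3,3) = 91.
Anti-diagonal must total 495; the given cells sum to 348, so (4,2) = 147.
Row 3 must total 495; the given cells sum to 428, so (3,5) = 67.
Using row 4: 59 + 147 + 103 + 71 + ? → (4,3) = 495 − 380 = 115.
Using column 2: 75 + 99 + 123 + 147 + ? → (5,2) = 495 − 444 = 51.
From column 5, 495 − (119 + 67 + 71 + 95) gives (2,5) = 143.
Row 2: 111 + 99 + 55 + 143 + ? = 495, so (2,3) = 87.
Row 5: 83 + 51 + 127 + 95 + ? = 495, so (5,3) = 139.

107 75 63 131 119 / 111 99 87 55 143 / 135 123 91 79 67 / 59 147 115 103 71 / 83 51 139 127 95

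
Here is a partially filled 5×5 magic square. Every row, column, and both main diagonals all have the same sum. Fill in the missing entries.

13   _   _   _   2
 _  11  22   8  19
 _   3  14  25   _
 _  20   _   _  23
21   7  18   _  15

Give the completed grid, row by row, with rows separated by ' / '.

Anti-diagonal is already complete: 2 + 8 + 14 + 20 + 21 = 65, so that is the magic constant.
Row 2 must total 65; the given cells sum to 60, so (2,1) = 5.
Row 5 needs 65; the known cells sum to 61, so (5,4) = 4.
Column 2 must total 65; the given cells sum to 41, so (1,2) = 24.
From column 5, 65 − (2 + 19 + 23 + 15) gives (3,5) = 6.
Using main diagonal: 13 + 11 + 14 + 15 + ? → (4,4) = 65 − 53 = 12.
Row 3 must total 65; the given cells sum to 48, so (3,1) = 17.
The remaining cell in column 1 is (4,1) = 65 − 56 = 9.
Column 4: 8 + 25 + 12 + 4 + ? = 65, so (1,4) = 16.
From row 1, 65 − (13 + 24 + 16 + 2) gives (1,3) = 10.
Using row 4: 9 + 20 + 12 + 23 + ? → (4,3) = 65 − 64 = 1.

13 24 10 16 2 / 5 11 22 8 19 / 17 3 14 25 6 / 9 20 1 12 23 / 21 7 18 4 15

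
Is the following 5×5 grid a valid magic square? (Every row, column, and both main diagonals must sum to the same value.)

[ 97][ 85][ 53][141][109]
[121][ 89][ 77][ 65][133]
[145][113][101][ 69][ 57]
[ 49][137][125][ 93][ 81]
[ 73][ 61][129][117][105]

Yes

Row 1: 97 + 85 + 53 + 141 + 109 = 485.
Row 2: 121 + 89 + 77 + 65 + 133 = 485.
Row 3: 145 + 113 + 101 + 69 + 57 = 485.
Row 4: 49 + 137 + 125 + 93 + 81 = 485.
Row 5: 73 + 61 + 129 + 117 + 105 = 485.
Column 1: 97 + 121 + 145 + 49 + 73 = 485.
Column 2: 85 + 89 + 113 + 137 + 61 = 485.
Column 3: 53 + 77 + 101 + 125 + 129 = 485.
Column 4: 141 + 65 + 69 + 93 + 117 = 485.
Column 5: 109 + 133 + 57 + 81 + 105 = 485.
Main diagonal: 97 + 89 + 101 + 93 + 105 = 485.
Anti-diagonal: 109 + 65 + 101 + 137 + 73 = 485.
All lines sum to 485.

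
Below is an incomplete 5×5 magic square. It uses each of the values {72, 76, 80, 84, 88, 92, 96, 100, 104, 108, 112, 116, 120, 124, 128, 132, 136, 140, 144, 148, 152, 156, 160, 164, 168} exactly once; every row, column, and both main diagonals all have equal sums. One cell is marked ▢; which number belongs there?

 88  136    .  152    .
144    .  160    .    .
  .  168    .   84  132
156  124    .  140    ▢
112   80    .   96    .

108

The 25 entries sum to 3000, so each line sums to 3000/5 = 600.
Column 1 must total 600; the given cells sum to 500, so (3,1) = 100.
Column 2: 136 + 168 + 124 + 80 + ? = 600, so (2,2) = 92.
Using column 4: 152 + 84 + 140 + 96 + ? → (2,4) = 600 − 472 = 128.
The remaining cell in row 2 is (2,5) = 600 − 524 = 76.
Row 3: 100 + 168 + 84 + 132 + ? = 600, so (3,3) = 116.
Main diagonal needs 600; the known cells sum to 436, so (5,5) = 164.
Anti-diagonal must total 600; the given cells sum to 480, so (1,5) = 120.
Row 1 must total 600; the given cells sum to 496, so (1,3) = 104.
The remaining cell in row 5 is (5,3) = 600 − 452 = 148.
Using column 3: 104 + 160 + 116 + 148 + ? → (4,3) = 600 − 528 = 72.
Using column 5: 120 + 76 + 132 + 164 + ? → (4,5) = 600 − 492 = 108.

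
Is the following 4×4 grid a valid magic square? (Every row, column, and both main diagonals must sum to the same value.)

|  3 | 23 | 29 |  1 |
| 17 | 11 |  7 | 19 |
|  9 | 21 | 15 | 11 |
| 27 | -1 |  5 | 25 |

No — column 1 sums to 56 but column 2 sums to 54.

Row 1: 3 + 23 + 29 + 1 = 56.
Row 2: 17 + 11 + 7 + 19 = 54.
Row 3: 9 + 21 + 15 + 11 = 56.
Row 4: 27 + (-1) + 5 + 25 = 56.
Column 1: 3 + 17 + 9 + 27 = 56.
Column 2: 23 + 11 + 21 + (-1) = 54.
Column 3: 29 + 7 + 15 + 5 = 56.
Column 4: 1 + 19 + 11 + 25 = 56.
Main diagonal: 3 + 11 + 15 + 25 = 54.
Anti-diagonal: 1 + 7 + 21 + 27 = 56.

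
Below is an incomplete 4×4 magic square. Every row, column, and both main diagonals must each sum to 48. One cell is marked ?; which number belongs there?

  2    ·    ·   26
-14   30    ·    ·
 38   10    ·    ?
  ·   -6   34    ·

Column 1 must total 48; the given cells sum to 26, so (4,1) = 22.
From column 2, 48 − (30 + 10 + (-6)) gives (1,2) = 14.
Anti-diagonal: 26 + 10 + 22 + ? = 48, so (2,3) = -10.
Row 1: 2 + 14 + 26 + ? = 48, so (1,3) = 6.
The remaining cell in row 2 is (2,4) = 48 − 6 = 42.
The remaining cell in row 4 is (4,4) = 48 − 50 = -2.
Using column 3: 6 + (-10) + 34 + ? → (3,3) = 48 − 30 = 18.
From column 4, 48 − (26 + 42 + (-2)) gives (3,4) = -18.

-18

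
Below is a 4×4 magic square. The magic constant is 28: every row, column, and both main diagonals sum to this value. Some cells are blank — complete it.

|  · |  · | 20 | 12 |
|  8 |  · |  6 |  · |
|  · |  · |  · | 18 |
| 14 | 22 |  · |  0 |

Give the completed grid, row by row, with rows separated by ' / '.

2 -6 20 12 / 8 16 6 -2 / 4 -4 10 18 / 14 22 -8 0

The remaining cell in row 4 is (4,3) = 28 − 36 = -8.
The remaining cell in column 3 is (3,3) = 28 − 18 = 10.
Column 4 needs 28; the known cells sum to 30, so (2,4) = -2.
The remaining cell in anti-diagonal is (3,2) = 28 − 32 = -4.
Row 2 must total 28; the given cells sum to 12, so (2,2) = 16.
Row 3: -4 + 10 + 18 + ? = 28, so (3,1) = 4.
Column 1: 8 + 4 + 14 + ? = 28, so (1,1) = 2.
From column 2, 28 − (16 + (-4) + 22) gives (1,2) = -6.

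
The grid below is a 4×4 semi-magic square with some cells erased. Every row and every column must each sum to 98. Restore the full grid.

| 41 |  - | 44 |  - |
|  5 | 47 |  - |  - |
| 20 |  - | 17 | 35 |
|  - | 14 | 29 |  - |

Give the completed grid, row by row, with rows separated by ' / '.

41 11 44 2 / 5 47 8 38 / 20 26 17 35 / 32 14 29 23

Row 3 must total 98; the given cells sum to 72, so (3,2) = 26.
Using column 1: 41 + 5 + 20 + ? → (4,1) = 98 − 66 = 32.
From column 2, 98 − (47 + 26 + 14) gives (1,2) = 11.
Column 3 must total 98; the given cells sum to 90, so (2,3) = 8.
Row 1: 41 + 11 + 44 + ? = 98, so (1,4) = 2.
The remaining cell in row 2 is (2,4) = 98 − 60 = 38.
Row 4 needs 98; the known cells sum to 75, so (4,4) = 23.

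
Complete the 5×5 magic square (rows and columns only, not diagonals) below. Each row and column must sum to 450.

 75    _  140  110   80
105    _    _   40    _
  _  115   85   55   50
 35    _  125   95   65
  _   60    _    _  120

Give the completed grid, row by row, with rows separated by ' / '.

75 45 140 110 80 / 105 100 70 40 135 / 145 115 85 55 50 / 35 130 125 95 65 / 90 60 30 150 120

Row 1 needs 450; the known cells sum to 405, so (1,2) = 45.
Row 3: 115 + 85 + 55 + 50 + ? = 450, so (3,1) = 145.
Using row 4: 35 + 125 + 95 + 65 + ? → (4,2) = 450 − 320 = 130.
Column 1 needs 450; the known cells sum to 360, so (5,1) = 90.
Column 2 needs 450; the known cells sum to 350, so (2,2) = 100.
The remaining cell in column 4 is (5,4) = 450 − 300 = 150.
Column 5: 80 + 50 + 65 + 120 + ? = 450, so (2,5) = 135.
Row 2 must total 450; the given cells sum to 380, so (2,3) = 70.
From row 5, 450 − (90 + 60 + 150 + 120) gives (5,3) = 30.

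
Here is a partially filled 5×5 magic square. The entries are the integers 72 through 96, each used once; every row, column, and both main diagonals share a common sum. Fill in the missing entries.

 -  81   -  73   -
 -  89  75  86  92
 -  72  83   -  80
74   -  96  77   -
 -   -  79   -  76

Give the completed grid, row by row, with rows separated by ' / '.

The entries are 72 through 96, which sum to 2100, so each line sums to 2100/5 = 420.
Row 2: 89 + 75 + 86 + 92 + ? = 420, so (2,1) = 78.
The remaining cell in column 3 is (1,3) = 420 − 333 = 87.
Main diagonal: 89 + 83 + 77 + 76 + ? = 420, so (1,1) = 95.
Row 1 needs 420; the known cells sum to 336, so (1,5) = 84.
Column 5 must total 420; the given cells sum to 332, so (4,5) = 88.
Row 4 must total 420; the given cells sum to 335, so (4,2) = 85.
From column 2, 420 − (81 + 89 + 72 + 85) gives (5,2) = 93.
Anti-diagonal must total 420; the given cells sum to 338, so (5,1) = 82.
From row 5, 420 − (82 + 93 + 79 + 76) gives (5,4) = 90.
Using column 1: 95 + 78 + 74 + 82 + ? → (3,1) = 420 − 329 = 91.
The remaining cell in column 4 is (3,4) = 420 − 326 = 94.

95 81 87 73 84 / 78 89 75 86 92 / 91 72 83 94 80 / 74 85 96 77 88 / 82 93 79 90 76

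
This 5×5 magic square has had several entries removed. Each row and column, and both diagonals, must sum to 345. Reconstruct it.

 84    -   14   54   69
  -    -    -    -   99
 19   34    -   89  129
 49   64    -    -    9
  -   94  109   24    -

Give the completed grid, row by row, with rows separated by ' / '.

84 124 14 54 69 / 114 29 44 59 99 / 19 34 74 89 129 / 49 64 104 119 9 / 79 94 109 24 39

Using row 1: 84 + 14 + 54 + 69 + ? → (1,2) = 345 − 221 = 124.
Using row 3: 19 + 34 + 89 + 129 + ? → (3,3) = 345 − 271 = 74.
Column 2 must total 345; the given cells sum to 316, so (2,2) = 29.
Column 5 must total 345; the given cells sum to 306, so (5,5) = 39.
From main diagonal, 345 − (84 + 29 + 74 + 39) gives (4,4) = 119.
The remaining cell in row 4 is (4,3) = 345 − 241 = 104.
From row 5, 345 − (94 + 109 + 24 + 39) gives (5,1) = 79.
From column 1, 345 − (84 + 19 + 49 + 79) gives (2,1) = 114.
Column 3: 14 + 74 + 104 + 109 + ? = 345, so (2,3) = 44.
From column 4, 345 − (54 + 89 + 119 + 24) gives (2,4) = 59.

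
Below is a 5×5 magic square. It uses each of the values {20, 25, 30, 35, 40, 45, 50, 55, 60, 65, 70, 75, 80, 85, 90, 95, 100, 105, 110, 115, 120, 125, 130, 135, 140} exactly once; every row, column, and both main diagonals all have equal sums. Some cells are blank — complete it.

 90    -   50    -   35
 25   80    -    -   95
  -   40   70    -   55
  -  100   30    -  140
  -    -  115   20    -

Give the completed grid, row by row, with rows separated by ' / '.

90 120 50 105 35 / 25 80 135 65 95 / 110 40 70 125 55 / 45 100 30 85 140 / 130 60 115 20 75

The 25 entries sum to 2000, so each line sums to 2000/5 = 400.
Column 3 needs 400; the known cells sum to 265, so (2,3) = 135.
Column 5 must total 400; the given cells sum to 325, so (5,5) = 75.
Main diagonal needs 400; the known cells sum to 315, so (4,4) = 85.
From row 2, 400 − (25 + 80 + 135 + 95) gives (2,4) = 65.
From row 4, 400 − (100 + 30 + 85 + 140) gives (4,1) = 45.
Anti-diagonal: 35 + 65 + 70 + 100 + ? = 400, so (5,1) = 130.
Row 5 needs 400; the known cells sum to 340, so (5,2) = 60.
Column 1: 90 + 25 + 45 + 130 + ? = 400, so (3,1) = 110.
Column 2 needs 400; the known cells sum to 280, so (1,2) = 120.
Using row 1: 90 + 120 + 50 + 35 + ? → (1,4) = 400 − 295 = 105.
From row 3, 400 − (110 + 40 + 70 + 55) gives (3,4) = 125.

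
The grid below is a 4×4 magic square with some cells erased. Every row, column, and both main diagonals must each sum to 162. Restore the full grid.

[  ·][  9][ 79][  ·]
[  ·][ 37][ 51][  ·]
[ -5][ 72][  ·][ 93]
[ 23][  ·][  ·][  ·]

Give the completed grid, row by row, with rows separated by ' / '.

The remaining cell in row 3 is (3,3) = 162 − 160 = 2.
Column 2 needs 162; the known cells sum to 118, so (4,2) = 44.
Column 3 needs 162; the known cells sum to 132, so (4,3) = 30.
Using anti-diagonal: 51 + 72 + 23 + ? → (1,4) = 162 − 146 = 16.
Row 1 must total 162; the given cells sum to 104, so (1,1) = 58.
From row 4, 162 − (23 + 44 + 30) gives (4,4) = 65.
Column 1 must total 162; the given cells sum to 76, so (2,1) = 86.
The remaining cell in column 4 is (2,4) = 162 − 174 = -12.

58 9 79 16 / 86 37 51 -12 / -5 72 2 93 / 23 44 30 65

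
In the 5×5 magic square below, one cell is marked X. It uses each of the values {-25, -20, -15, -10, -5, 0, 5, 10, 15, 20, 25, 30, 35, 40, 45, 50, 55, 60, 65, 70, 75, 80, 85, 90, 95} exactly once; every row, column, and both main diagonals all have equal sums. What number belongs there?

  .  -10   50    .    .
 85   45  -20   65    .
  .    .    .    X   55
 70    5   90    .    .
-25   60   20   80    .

-5

The 25 entries sum to 875, so each line sums to 875/5 = 175.
From row 2, 175 − (85 + 45 + (-20) + 65) gives (2,5) = 0.
From row 5, 175 − (-25 + 60 + 20 + 80) gives (5,5) = 40.
Column 2 needs 175; the known cells sum to 100, so (3,2) = 75.
Column 3 must total 175; the given cells sum to 140, so (3,3) = 35.
Anti-diagonal must total 175; the given cells sum to 80, so (1,5) = 95.
Column 5 must total 175; the given cells sum to 190, so (4,5) = -15.
Using row 4: 70 + 5 + 90 + (-15) + ? → (4,4) = 175 − 150 = 25.
From main diagonal, 175 − (45 + 35 + 25 + 40) gives (1,1) = 30.
From row 1, 175 − (30 + (-10) + 50 + 95) gives (1,4) = 10.
Column 1 must total 175; the given cells sum to 160, so (3,1) = 15.
Column 4: 10 + 65 + 25 + 80 + ? = 175, so (3,4) = -5.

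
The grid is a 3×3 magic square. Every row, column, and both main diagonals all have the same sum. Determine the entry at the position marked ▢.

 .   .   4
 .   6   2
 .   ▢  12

Column 3 is complete and sums to 18; that is the magic constant.
Row 2 needs 18; the known cells sum to 8, so (2,1) = 10.
The remaining cell in main diagonal is (1,1) = 18 − 18 = 0.
Anti-diagonal needs 18; the known cells sum to 10, so (3,1) = 8.
Row 1: 0 + 4 + ? = 18, so (1,2) = 14.
Row 3 must total 18; the given cells sum to 20, so (3,2) = -2.

-2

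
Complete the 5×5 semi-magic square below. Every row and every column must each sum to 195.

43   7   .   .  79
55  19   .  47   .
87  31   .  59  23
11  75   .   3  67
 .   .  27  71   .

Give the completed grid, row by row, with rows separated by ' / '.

Row 3: 87 + 31 + 59 + 23 + ? = 195, so (3,3) = -5.
Using row 4: 11 + 75 + 3 + 67 + ? → (4,3) = 195 − 156 = 39.
From column 1, 195 − (43 + 55 + 87 + 11) gives (5,1) = -1.
Column 2 needs 195; the known cells sum to 132, so (5,2) = 63.
The remaining cell in column 4 is (1,4) = 195 − 180 = 15.
Using row 1: 43 + 7 + 15 + 79 + ? → (1,3) = 195 − 144 = 51.
From row 5, 195 − (-1 + 63 + 27 + 71) gives (5,5) = 35.
From column 3, 195 − (51 + (-5) + 39 + 27) gives (2,3) = 83.
Column 5 needs 195; the known cells sum to 204, so (2,5) = -9.

43 7 51 15 79 / 55 19 83 47 -9 / 87 31 -5 59 23 / 11 75 39 3 67 / -1 63 27 71 35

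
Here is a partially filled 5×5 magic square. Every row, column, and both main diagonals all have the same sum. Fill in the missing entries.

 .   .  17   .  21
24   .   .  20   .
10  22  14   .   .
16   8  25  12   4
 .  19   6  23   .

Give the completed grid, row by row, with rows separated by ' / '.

13 5 17 9 21 / 24 11 3 20 7 / 10 22 14 1 18 / 16 8 25 12 4 / 2 19 6 23 15

Row 4 is already complete: 16 + 8 + 25 + 12 + 4 = 65, so that is the magic constant.
From column 3, 65 − (17 + 14 + 25 + 6) gives (2,3) = 3.
Using anti-diagonal: 21 + 20 + 14 + 8 + ? → (5,1) = 65 − 63 = 2.
The remaining cell in row 5 is (5,5) = 65 − 50 = 15.
Column 1: 24 + 10 + 16 + 2 + ? = 65, so (1,1) = 13.
Main diagonal needs 65; the known cells sum to 54, so (2,2) = 11.
Row 2 must total 65; the given cells sum to 58, so (2,5) = 7.
Column 2 needs 65; the known cells sum to 60, so (1,2) = 5.
Column 5: 21 + 7 + 4 + 15 + ? = 65, so (3,5) = 18.
Row 1 must total 65; the given cells sum to 56, so (1,4) = 9.
Row 3 needs 65; the known cells sum to 64, so (3,4) = 1.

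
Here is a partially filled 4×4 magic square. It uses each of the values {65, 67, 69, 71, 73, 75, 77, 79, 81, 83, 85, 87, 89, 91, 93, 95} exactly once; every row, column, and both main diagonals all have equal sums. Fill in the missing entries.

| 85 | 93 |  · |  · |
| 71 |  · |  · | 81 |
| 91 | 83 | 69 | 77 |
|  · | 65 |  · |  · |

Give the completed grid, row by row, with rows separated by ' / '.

The 16 entries sum to 1280, so each line sums to 1280/4 = 320.
Column 1 must total 320; the given cells sum to 247, so (4,1) = 73.
Using column 2: 93 + 83 + 65 + ? → (2,2) = 320 − 241 = 79.
Main diagonal: 85 + 79 + 69 + ? = 320, so (4,4) = 87.
From row 2, 320 − (71 + 79 + 81) gives (2,3) = 89.
From row 4, 320 − (73 + 65 + 87) gives (4,3) = 95.
Column 3 must total 320; the given cells sum to 253, so (1,3) = 67.
From column 4, 320 − (81 + 77 + 87) gives (1,4) = 75.

85 93 67 75 / 71 79 89 81 / 91 83 69 77 / 73 65 95 87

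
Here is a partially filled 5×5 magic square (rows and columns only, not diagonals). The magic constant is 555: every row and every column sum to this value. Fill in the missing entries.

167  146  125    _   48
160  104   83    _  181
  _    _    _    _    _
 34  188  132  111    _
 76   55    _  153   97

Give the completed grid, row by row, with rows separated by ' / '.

167 146 125 69 48 / 160 104 83 27 181 / 118 62 41 195 139 / 34 188 132 111 90 / 76 55 174 153 97

Using row 1: 167 + 146 + 125 + 48 + ? → (1,4) = 555 − 486 = 69.
The remaining cell in row 2 is (2,4) = 555 − 528 = 27.
The remaining cell in row 4 is (4,5) = 555 − 465 = 90.
From row 5, 555 − (76 + 55 + 153 + 97) gives (5,3) = 174.
Column 1 needs 555; the known cells sum to 437, so (3,1) = 118.
Using column 2: 146 + 104 + 188 + 55 + ? → (3,2) = 555 − 493 = 62.
Column 3: 125 + 83 + 132 + 174 + ? = 555, so (3,3) = 41.
Column 4 needs 555; the known cells sum to 360, so (3,4) = 195.
Column 5: 48 + 181 + 90 + 97 + ? = 555, so (3,5) = 139.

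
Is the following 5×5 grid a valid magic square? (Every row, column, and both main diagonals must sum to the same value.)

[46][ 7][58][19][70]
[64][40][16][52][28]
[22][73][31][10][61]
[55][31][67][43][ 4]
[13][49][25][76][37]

No — row 5 sums to 200 but anti-diagonal sums to 197.

Row 1: 46 + 7 + 58 + 19 + 70 = 200.
Row 2: 64 + 40 + 16 + 52 + 28 = 200.
Row 3: 22 + 73 + 31 + 10 + 61 = 197.
Row 4: 55 + 31 + 67 + 43 + 4 = 200.
Row 5: 13 + 49 + 25 + 76 + 37 = 200.
Column 1: 46 + 64 + 22 + 55 + 13 = 200.
Column 2: 7 + 40 + 73 + 31 + 49 = 200.
Column 3: 58 + 16 + 31 + 67 + 25 = 197.
Column 4: 19 + 52 + 10 + 43 + 76 = 200.
Column 5: 70 + 28 + 61 + 4 + 37 = 200.
Main diagonal: 46 + 40 + 31 + 43 + 37 = 197.
Anti-diagonal: 70 + 52 + 31 + 31 + 13 = 197.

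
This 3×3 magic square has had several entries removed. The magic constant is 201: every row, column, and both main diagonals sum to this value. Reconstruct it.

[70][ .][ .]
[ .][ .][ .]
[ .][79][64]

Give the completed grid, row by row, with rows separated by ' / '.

70 55 76 / 73 67 61 / 58 79 64

Using row 3: 79 + 64 + ? → (3,1) = 201 − 143 = 58.
From column 1, 201 − (70 + 58) gives (2,1) = 73.
Using main diagonal: 70 + 64 + ? → (2,2) = 201 − 134 = 67.
The remaining cell in anti-diagonal is (1,3) = 201 − 125 = 76.
The remaining cell in row 1 is (1,2) = 201 − 146 = 55.
Using row 2: 73 + 67 + ? → (2,3) = 201 − 140 = 61.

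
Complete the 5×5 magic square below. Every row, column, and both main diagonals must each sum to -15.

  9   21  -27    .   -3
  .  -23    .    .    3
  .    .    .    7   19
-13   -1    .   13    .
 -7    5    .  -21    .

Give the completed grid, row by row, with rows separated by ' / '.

9 21 -27 -15 -3 / 15 -23 -11 1 3 / -19 -17 -5 7 19 / -13 -1 11 13 -25 / -7 5 17 -21 -9

Using row 1: 9 + 21 + (-27) + (-3) + ? → (1,4) = -15 − 0 = -15.
Column 2 must total -15; the given cells sum to 2, so (3,2) = -17.
Column 4 needs -15; the known cells sum to -16, so (2,4) = 1.
Anti-diagonal: -3 + 1 + (-1) + (-7) + ? = -15, so (3,3) = -5.
Using row 3: -17 + (-5) + 7 + 19 + ? → (3,1) = -15 − 4 = -19.
Column 1 needs -15; the known cells sum to -30, so (2,1) = 15.
The remaining cell in main diagonal is (5,5) = -15 − (-6) = -9.
The remaining cell in row 2 is (2,3) = -15 − (-4) = -11.
Row 5 must total -15; the given cells sum to -32, so (5,3) = 17.
Column 3 must total -15; the given cells sum to -26, so (4,3) = 11.
Using column 5: -3 + 3 + 19 + (-9) + ? → (4,5) = -15 − 10 = -25.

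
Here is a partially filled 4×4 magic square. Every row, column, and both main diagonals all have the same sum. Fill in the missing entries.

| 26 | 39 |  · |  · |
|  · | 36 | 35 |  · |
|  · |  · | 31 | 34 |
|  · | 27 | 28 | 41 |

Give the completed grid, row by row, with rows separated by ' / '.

Main diagonal is already complete: 26 + 36 + 31 + 41 = 134, so that is the magic constant.
Using row 4: 27 + 28 + 41 + ? → (4,1) = 134 − 96 = 38.
Using column 2: 39 + 36 + 27 + ? → (3,2) = 134 − 102 = 32.
Using column 3: 35 + 31 + 28 + ? → (1,3) = 134 − 94 = 40.
Using anti-diagonal: 35 + 32 + 38 + ? → (1,4) = 134 − 105 = 29.
Using row 3: 32 + 31 + 34 + ? → (3,1) = 134 − 97 = 37.
The remaining cell in column 1 is (2,1) = 134 − 101 = 33.
From column 4, 134 − (29 + 34 + 41) gives (2,4) = 30.

26 39 40 29 / 33 36 35 30 / 37 32 31 34 / 38 27 28 41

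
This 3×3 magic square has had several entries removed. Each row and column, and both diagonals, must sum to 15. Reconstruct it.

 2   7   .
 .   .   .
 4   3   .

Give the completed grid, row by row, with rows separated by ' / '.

Row 1 needs 15; the known cells sum to 9, so (1,3) = 6.
From row 3, 15 − (4 + 3) gives (3,3) = 8.
Using column 1: 2 + 4 + ? → (2,1) = 15 − 6 = 9.
Column 2: 7 + 3 + ? = 15, so (2,2) = 5.
The remaining cell in column 3 is (2,3) = 15 − 14 = 1.

2 7 6 / 9 5 1 / 4 3 8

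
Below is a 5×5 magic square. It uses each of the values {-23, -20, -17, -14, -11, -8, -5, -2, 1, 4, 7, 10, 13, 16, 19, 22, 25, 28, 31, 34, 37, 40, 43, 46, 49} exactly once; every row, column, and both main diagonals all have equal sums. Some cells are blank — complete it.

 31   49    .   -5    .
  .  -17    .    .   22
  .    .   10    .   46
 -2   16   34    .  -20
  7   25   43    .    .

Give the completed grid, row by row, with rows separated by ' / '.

31 49 -23 -5 13 / 40 -17 1 19 22 / -11 -8 10 28 46 / -2 16 34 37 -20 / 7 25 43 -14 4

The 25 entries sum to 325, so each line sums to 325/5 = 65.
From row 4, 65 − (-2 + 16 + 34 + (-20)) gives (4,4) = 37.
Column 2 needs 65; the known cells sum to 73, so (3,2) = -8.
From main diagonal, 65 − (31 + (-17) + 10 + 37) gives (5,5) = 4.
Using row 5: 7 + 25 + 43 + 4 + ? → (5,4) = 65 − 79 = -14.
Column 5 needs 65; the known cells sum to 52, so (1,5) = 13.
Anti-diagonal: 13 + 10 + 16 + 7 + ? = 65, so (2,4) = 19.
Row 1 must total 65; the given cells sum to 88, so (1,3) = -23.
Column 3 needs 65; the known cells sum to 64, so (2,3) = 1.
From column 4, 65 − (-5 + 19 + 37 + (-14)) gives (3,4) = 28.
From row 2, 65 − (-17 + 1 + 19 + 22) gives (2,1) = 40.
Row 3 needs 65; the known cells sum to 76, so (3,1) = -11.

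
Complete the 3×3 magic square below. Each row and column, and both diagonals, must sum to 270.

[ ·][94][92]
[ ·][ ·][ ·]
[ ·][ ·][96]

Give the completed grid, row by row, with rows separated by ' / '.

Using row 1: 94 + 92 + ? → (1,1) = 270 − 186 = 84.
Column 3: 92 + 96 + ? = 270, so (2,3) = 82.
Main diagonal needs 270; the known cells sum to 180, so (2,2) = 90.
Anti-diagonal: 92 + 90 + ? = 270, so (3,1) = 88.
Using row 2: 90 + 82 + ? → (2,1) = 270 − 172 = 98.
Using row 3: 88 + 96 + ? → (3,2) = 270 − 184 = 86.

84 94 92 / 98 90 82 / 88 86 96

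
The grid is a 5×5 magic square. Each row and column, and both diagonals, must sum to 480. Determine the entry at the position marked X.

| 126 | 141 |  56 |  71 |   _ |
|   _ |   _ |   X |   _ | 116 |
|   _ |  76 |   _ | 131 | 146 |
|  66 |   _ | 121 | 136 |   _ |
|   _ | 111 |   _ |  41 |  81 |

Row 1: 126 + 141 + 56 + 71 + ? = 480, so (1,5) = 86.
The remaining cell in column 4 is (2,4) = 480 − 379 = 101.
From column 5, 480 − (86 + 116 + 146 + 81) gives (4,5) = 51.
Row 4 needs 480; the known cells sum to 374, so (4,2) = 106.
The remaining cell in column 2 is (2,2) = 480 − 434 = 46.
Using main diagonal: 126 + 46 + 136 + 81 + ? → (3,3) = 480 − 389 = 91.
Anti-diagonal must total 480; the given cells sum to 384, so (5,1) = 96.
From row 3, 480 − (76 + 91 + 131 + 146) gives (3,1) = 36.
Row 5 must total 480; the given cells sum to 329, so (5,3) = 151.
Using column 1: 126 + 36 + 66 + 96 + ? → (2,1) = 480 − 324 = 156.
Using column 3: 56 + 91 + 121 + 151 + ? → (2,3) = 480 − 419 = 61.

61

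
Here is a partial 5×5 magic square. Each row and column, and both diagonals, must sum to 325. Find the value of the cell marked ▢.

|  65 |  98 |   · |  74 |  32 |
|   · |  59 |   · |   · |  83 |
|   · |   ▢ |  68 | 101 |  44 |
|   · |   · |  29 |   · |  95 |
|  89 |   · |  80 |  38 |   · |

35

The remaining cell in row 1 is (1,3) = 325 − 269 = 56.
Column 3 needs 325; the known cells sum to 233, so (2,3) = 92.
From column 5, 325 − (32 + 83 + 44 + 95) gives (5,5) = 71.
Main diagonal must total 325; the given cells sum to 263, so (4,4) = 62.
Using row 5: 89 + 80 + 38 + 71 + ? → (5,2) = 325 − 278 = 47.
Column 4 needs 325; the known cells sum to 275, so (2,4) = 50.
From anti-diagonal, 325 − (32 + 50 + 68 + 89) gives (4,2) = 86.
Row 2: 59 + 92 + 50 + 83 + ? = 325, so (2,1) = 41.
Using row 4: 86 + 29 + 62 + 95 + ? → (4,1) = 325 − 272 = 53.
Column 1 needs 325; the known cells sum to 248, so (3,1) = 77.
From column 2, 325 − (98 + 59 + 86 + 47) gives (3,2) = 35.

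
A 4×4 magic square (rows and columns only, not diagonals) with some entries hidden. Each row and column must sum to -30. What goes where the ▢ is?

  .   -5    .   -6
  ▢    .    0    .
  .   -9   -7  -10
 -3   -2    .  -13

-15

Using row 3: -9 + (-7) + (-10) + ? → (3,1) = -30 − (-26) = -4.
From row 4, -30 − (-3 + (-2) + (-13)) gives (4,3) = -12.
Column 2: -5 + (-9) + (-2) + ? = -30, so (2,2) = -14.
Using column 3: 0 + (-7) + (-12) + ? → (1,3) = -30 − (-19) = -11.
Column 4 must total -30; the given cells sum to -29, so (2,4) = -1.
Row 1 needs -30; the known cells sum to -22, so (1,1) = -8.
Using row 2: -14 + 0 + (-1) + ? → (2,1) = -30 − (-15) = -15.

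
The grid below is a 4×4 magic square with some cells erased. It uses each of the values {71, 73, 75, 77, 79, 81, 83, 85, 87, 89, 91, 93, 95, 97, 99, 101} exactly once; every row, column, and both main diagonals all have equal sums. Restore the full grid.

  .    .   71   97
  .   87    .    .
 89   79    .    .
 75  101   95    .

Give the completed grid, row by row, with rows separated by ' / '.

The 16 entries sum to 1376, so each line sums to 1376/4 = 344.
The remaining cell in row 4 is (4,4) = 344 − 271 = 73.
Using column 2: 87 + 79 + 101 + ? → (1,2) = 344 − 267 = 77.
Anti-diagonal: 97 + 79 + 75 + ? = 344, so (2,3) = 93.
Row 1 needs 344; the known cells sum to 245, so (1,1) = 99.
The remaining cell in column 1 is (2,1) = 344 − 263 = 81.
Column 3: 71 + 93 + 95 + ? = 344, so (3,3) = 85.
Row 2: 81 + 87 + 93 + ? = 344, so (2,4) = 83.
From row 3, 344 − (89 + 79 + 85) gives (3,4) = 91.

99 77 71 97 / 81 87 93 83 / 89 79 85 91 / 75 101 95 73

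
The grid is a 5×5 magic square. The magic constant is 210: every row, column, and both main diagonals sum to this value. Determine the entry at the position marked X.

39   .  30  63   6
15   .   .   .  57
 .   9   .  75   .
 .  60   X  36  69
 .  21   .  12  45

18

Row 1 needs 210; the known cells sum to 138, so (1,2) = 72.
Column 2 needs 210; the known cells sum to 162, so (2,2) = 48.
Using column 4: 63 + 75 + 36 + 12 + ? → (2,4) = 210 − 186 = 24.
Column 5 needs 210; the known cells sum to 177, so (3,5) = 33.
From main diagonal, 210 − (39 + 48 + 36 + 45) gives (3,3) = 42.
Anti-diagonal must total 210; the given cells sum to 132, so (5,1) = 78.
Using row 2: 15 + 48 + 24 + 57 + ? → (2,3) = 210 − 144 = 66.
From row 3, 210 − (9 + 42 + 75 + 33) gives (3,1) = 51.
From row 5, 210 − (78 + 21 + 12 + 45) gives (5,3) = 54.
The remaining cell in column 1 is (4,1) = 210 − 183 = 27.
Using column 3: 30 + 66 + 42 + 54 + ? → (4,3) = 210 − 192 = 18.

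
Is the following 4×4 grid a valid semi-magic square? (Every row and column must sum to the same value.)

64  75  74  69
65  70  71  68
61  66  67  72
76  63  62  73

Row 1: 64 + 75 + 74 + 69 = 282.
Row 2: 65 + 70 + 71 + 68 = 274.
Row 3: 61 + 66 + 67 + 72 = 266.
Row 4: 76 + 63 + 62 + 73 = 274.
Column 1: 64 + 65 + 61 + 76 = 266.
Column 2: 75 + 70 + 66 + 63 = 274.
Column 3: 74 + 71 + 67 + 62 = 274.
Column 4: 69 + 68 + 72 + 73 = 282.

No — row 4 sums to 274 but column 4 sums to 282.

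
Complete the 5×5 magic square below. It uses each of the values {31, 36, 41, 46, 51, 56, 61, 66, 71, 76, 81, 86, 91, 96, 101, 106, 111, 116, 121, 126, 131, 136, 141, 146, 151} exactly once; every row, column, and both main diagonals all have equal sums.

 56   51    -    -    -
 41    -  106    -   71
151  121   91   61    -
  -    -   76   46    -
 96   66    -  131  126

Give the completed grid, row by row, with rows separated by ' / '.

The 25 entries sum to 2275, so each line sums to 2275/5 = 455.
Row 3: 151 + 121 + 91 + 61 + ? = 455, so (3,5) = 31.
Using row 5: 96 + 66 + 131 + 126 + ? → (5,3) = 455 − 419 = 36.
Column 1 must total 455; the given cells sum to 344, so (4,1) = 111.
Column 3: 106 + 91 + 76 + 36 + ? = 455, so (1,3) = 146.
Main diagonal: 56 + 91 + 46 + 126 + ? = 455, so (2,2) = 136.
Row 2 needs 455; the known cells sum to 354, so (2,4) = 101.
Column 2: 51 + 136 + 121 + 66 + ? = 455, so (4,2) = 81.
Using column 4: 101 + 61 + 46 + 131 + ? → (1,4) = 455 − 339 = 116.
From anti-diagonal, 455 − (101 + 91 + 81 + 96) gives (1,5) = 86.
Using row 4: 111 + 81 + 76 + 46 + ? → (4,5) = 455 − 314 = 141.

56 51 146 116 86 / 41 136 106 101 71 / 151 121 91 61 31 / 111 81 76 46 141 / 96 66 36 131 126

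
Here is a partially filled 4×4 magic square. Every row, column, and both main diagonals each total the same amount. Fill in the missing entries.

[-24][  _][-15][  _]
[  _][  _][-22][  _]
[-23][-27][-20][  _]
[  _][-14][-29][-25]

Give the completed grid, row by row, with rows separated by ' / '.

Column 3 is already complete: -15 + -22 + -20 + -29 = -86, so that is the magic constant.
Row 3 needs -86; the known cells sum to -70, so (3,4) = -16.
Row 4 must total -86; the given cells sum to -68, so (4,1) = -18.
Column 1 needs -86; the known cells sum to -65, so (2,1) = -21.
Main diagonal needs -86; the known cells sum to -69, so (2,2) = -17.
From anti-diagonal, -86 − (-22 + (-27) + (-18)) gives (1,4) = -19.
Using row 1: -24 + (-15) + (-19) + ? → (1,2) = -86 − (-58) = -28.
The remaining cell in row 2 is (2,4) = -86 − (-60) = -26.

-24 -28 -15 -19 / -21 -17 -22 -26 / -23 -27 -20 -16 / -18 -14 -29 -25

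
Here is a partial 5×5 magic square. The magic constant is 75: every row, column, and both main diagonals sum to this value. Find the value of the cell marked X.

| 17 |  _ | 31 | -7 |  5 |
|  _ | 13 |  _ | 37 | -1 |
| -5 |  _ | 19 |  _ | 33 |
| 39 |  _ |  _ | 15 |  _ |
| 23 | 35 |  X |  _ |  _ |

Row 1: 17 + 31 + (-7) + 5 + ? = 75, so (1,2) = 29.
Using column 1: 17 + (-5) + 39 + 23 + ? → (2,1) = 75 − 74 = 1.
Main diagonal must total 75; the given cells sum to 64, so (5,5) = 11.
Using anti-diagonal: 5 + 37 + 19 + 23 + ? → (4,2) = 75 − 84 = -9.
Using row 2: 1 + 13 + 37 + (-1) + ? → (2,3) = 75 − 50 = 25.
Column 2 needs 75; the known cells sum to 68, so (3,2) = 7.
The remaining cell in column 5 is (4,5) = 75 − 48 = 27.
The remaining cell in row 3 is (3,4) = 75 − 54 = 21.
Row 4 needs 75; the known cells sum to 72, so (4,3) = 3.
Column 3: 31 + 25 + 19 + 3 + ? = 75, so (5,3) = -3.

-3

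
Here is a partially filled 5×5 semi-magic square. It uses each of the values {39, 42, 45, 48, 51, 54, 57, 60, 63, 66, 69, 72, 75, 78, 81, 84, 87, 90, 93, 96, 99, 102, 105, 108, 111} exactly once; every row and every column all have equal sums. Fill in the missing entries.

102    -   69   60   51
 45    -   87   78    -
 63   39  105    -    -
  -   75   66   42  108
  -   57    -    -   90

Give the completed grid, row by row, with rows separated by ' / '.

102 93 69 60 51 / 45 111 87 78 54 / 63 39 105 96 72 / 84 75 66 42 108 / 81 57 48 99 90

The 25 entries sum to 1875, so each line sums to 1875/5 = 375.
Using row 1: 102 + 69 + 60 + 51 + ? → (1,2) = 375 − 282 = 93.
Row 4 needs 375; the known cells sum to 291, so (4,1) = 84.
Using column 1: 102 + 45 + 63 + 84 + ? → (5,1) = 375 − 294 = 81.
Column 2: 93 + 39 + 75 + 57 + ? = 375, so (2,2) = 111.
Column 3 must total 375; the given cells sum to 327, so (5,3) = 48.
Using row 2: 45 + 111 + 87 + 78 + ? → (2,5) = 375 − 321 = 54.
The remaining cell in row 5 is (5,4) = 375 − 276 = 99.
Column 4 must total 375; the given cells sum to 279, so (3,4) = 96.
Column 5: 51 + 54 + 108 + 90 + ? = 375, so (3,5) = 72.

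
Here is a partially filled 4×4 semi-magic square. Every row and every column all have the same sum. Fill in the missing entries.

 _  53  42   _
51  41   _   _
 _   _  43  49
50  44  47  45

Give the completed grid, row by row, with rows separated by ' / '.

39 53 42 52 / 51 41 54 40 / 46 48 43 49 / 50 44 47 45

Row 4 is already complete: 50 + 44 + 47 + 45 = 186, so that is the magic constant.
Column 2: 53 + 41 + 44 + ? = 186, so (3,2) = 48.
The remaining cell in column 3 is (2,3) = 186 − 132 = 54.
Using row 2: 51 + 41 + 54 + ? → (2,4) = 186 − 146 = 40.
Row 3 needs 186; the known cells sum to 140, so (3,1) = 46.
Column 1 needs 186; the known cells sum to 147, so (1,1) = 39.
Column 4 must total 186; the given cells sum to 134, so (1,4) = 52.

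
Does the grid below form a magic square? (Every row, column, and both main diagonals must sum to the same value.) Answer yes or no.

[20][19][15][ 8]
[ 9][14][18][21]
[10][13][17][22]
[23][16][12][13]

Row 1: 20 + 19 + 15 + 8 = 62.
Row 2: 9 + 14 + 18 + 21 = 62.
Row 3: 10 + 13 + 17 + 22 = 62.
Row 4: 23 + 16 + 12 + 13 = 64.
Column 1: 20 + 9 + 10 + 23 = 62.
Column 2: 19 + 14 + 13 + 16 = 62.
Column 3: 15 + 18 + 17 + 12 = 62.
Column 4: 8 + 21 + 22 + 13 = 64.
Main diagonal: 20 + 14 + 17 + 13 = 64.
Anti-diagonal: 8 + 18 + 13 + 23 = 62.

No — row 2 sums to 62 but column 4 sums to 64.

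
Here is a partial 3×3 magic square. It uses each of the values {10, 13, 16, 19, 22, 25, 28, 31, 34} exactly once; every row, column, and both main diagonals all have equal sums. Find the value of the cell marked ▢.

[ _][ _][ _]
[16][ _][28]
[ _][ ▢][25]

The 9 entries sum to 198, so each line sums to 198/3 = 66.
Row 2 must total 66; the given cells sum to 44, so (2,2) = 22.
Using column 3: 28 + 25 + ? → (1,3) = 66 − 53 = 13.
From main diagonal, 66 − (22 + 25) gives (1,1) = 19.
Anti-diagonal: 13 + 22 + ? = 66, so (3,1) = 31.
Using row 1: 19 + 13 + ? → (1,2) = 66 − 32 = 34.
Row 3 needs 66; the known cells sum to 56, so (3,2) = 10.

10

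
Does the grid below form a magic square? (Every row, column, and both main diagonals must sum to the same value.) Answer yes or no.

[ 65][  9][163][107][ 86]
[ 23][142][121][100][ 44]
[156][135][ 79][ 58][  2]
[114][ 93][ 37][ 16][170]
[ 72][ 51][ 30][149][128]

Row 1: 65 + 9 + 163 + 107 + 86 = 430.
Row 2: 23 + 142 + 121 + 100 + 44 = 430.
Row 3: 156 + 135 + 79 + 58 + 2 = 430.
Row 4: 114 + 93 + 37 + 16 + 170 = 430.
Row 5: 72 + 51 + 30 + 149 + 128 = 430.
Column 1: 65 + 23 + 156 + 114 + 72 = 430.
Column 2: 9 + 142 + 135 + 93 + 51 = 430.
Column 3: 163 + 121 + 79 + 37 + 30 = 430.
Column 4: 107 + 100 + 58 + 16 + 149 = 430.
Column 5: 86 + 44 + 2 + 170 + 128 = 430.
Main diagonal: 65 + 142 + 79 + 16 + 128 = 430.
Anti-diagonal: 86 + 100 + 79 + 93 + 72 = 430.
All lines sum to 430.

Yes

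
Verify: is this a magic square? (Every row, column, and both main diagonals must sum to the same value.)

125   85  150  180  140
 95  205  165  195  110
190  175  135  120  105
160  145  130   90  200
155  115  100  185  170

Row 1: 125 + 85 + 150 + 180 + 140 = 680.
Row 2: 95 + 205 + 165 + 195 + 110 = 770.
Row 3: 190 + 175 + 135 + 120 + 105 = 725.
Row 4: 160 + 145 + 130 + 90 + 200 = 725.
Row 5: 155 + 115 + 100 + 185 + 170 = 725.
Column 1: 125 + 95 + 190 + 160 + 155 = 725.
Column 2: 85 + 205 + 175 + 145 + 115 = 725.
Column 3: 150 + 165 + 135 + 130 + 100 = 680.
Column 4: 180 + 195 + 120 + 90 + 185 = 770.
Column 5: 140 + 110 + 105 + 200 + 170 = 725.
Main diagonal: 125 + 205 + 135 + 90 + 170 = 725.
Anti-diagonal: 140 + 195 + 135 + 145 + 155 = 770.

No — row 2 sums to 770 but row 3 sums to 725.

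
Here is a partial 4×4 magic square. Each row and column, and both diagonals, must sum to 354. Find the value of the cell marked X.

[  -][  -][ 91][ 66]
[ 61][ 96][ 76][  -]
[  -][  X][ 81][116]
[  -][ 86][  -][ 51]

101

Row 2 needs 354; the known cells sum to 233, so (2,4) = 121.
Column 3: 91 + 76 + 81 + ? = 354, so (4,3) = 106.
The remaining cell in main diagonal is (1,1) = 354 − 228 = 126.
Using row 1: 126 + 91 + 66 + ? → (1,2) = 354 − 283 = 71.
Row 4 must total 354; the given cells sum to 243, so (4,1) = 111.
Column 1 needs 354; the known cells sum to 298, so (3,1) = 56.
Using column 2: 71 + 96 + 86 + ? → (3,2) = 354 − 253 = 101.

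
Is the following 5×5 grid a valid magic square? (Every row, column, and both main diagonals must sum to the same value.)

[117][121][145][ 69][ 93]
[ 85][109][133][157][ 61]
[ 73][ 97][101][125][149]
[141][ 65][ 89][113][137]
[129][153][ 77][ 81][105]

Row 1: 117 + 121 + 145 + 69 + 93 = 545.
Row 2: 85 + 109 + 133 + 157 + 61 = 545.
Row 3: 73 + 97 + 101 + 125 + 149 = 545.
Row 4: 141 + 65 + 89 + 113 + 137 = 545.
Row 5: 129 + 153 + 77 + 81 + 105 = 545.
Column 1: 117 + 85 + 73 + 141 + 129 = 545.
Column 2: 121 + 109 + 97 + 65 + 153 = 545.
Column 3: 145 + 133 + 101 + 89 + 77 = 545.
Column 4: 69 + 157 + 125 + 113 + 81 = 545.
Column 5: 93 + 61 + 149 + 137 + 105 = 545.
Main diagonal: 117 + 109 + 101 + 113 + 105 = 545.
Anti-diagonal: 93 + 157 + 101 + 65 + 129 = 545.
All lines sum to 545.

Yes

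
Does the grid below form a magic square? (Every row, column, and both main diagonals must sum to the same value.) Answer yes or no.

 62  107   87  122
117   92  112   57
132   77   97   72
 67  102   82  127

Row 1: 62 + 107 + 87 + 122 = 378.
Row 2: 117 + 92 + 112 + 57 = 378.
Row 3: 132 + 77 + 97 + 72 = 378.
Row 4: 67 + 102 + 82 + 127 = 378.
Column 1: 62 + 117 + 132 + 67 = 378.
Column 2: 107 + 92 + 77 + 102 = 378.
Column 3: 87 + 112 + 97 + 82 = 378.
Column 4: 122 + 57 + 72 + 127 = 378.
Main diagonal: 62 + 92 + 97 + 127 = 378.
Anti-diagonal: 122 + 112 + 77 + 67 = 378.
All lines sum to 378.

Yes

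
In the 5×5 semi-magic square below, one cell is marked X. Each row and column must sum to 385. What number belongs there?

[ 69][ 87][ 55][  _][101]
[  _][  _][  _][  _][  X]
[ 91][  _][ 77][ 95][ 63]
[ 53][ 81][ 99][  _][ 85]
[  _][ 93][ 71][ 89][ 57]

79

Row 1 needs 385; the known cells sum to 312, so (1,4) = 73.
From row 3, 385 − (91 + 77 + 95 + 63) gives (3,2) = 59.
Row 4 must total 385; the given cells sum to 318, so (4,4) = 67.
Using row 5: 93 + 71 + 89 + 57 + ? → (5,1) = 385 − 310 = 75.
Column 1 needs 385; the known cells sum to 288, so (2,1) = 97.
The remaining cell in column 2 is (2,2) = 385 − 320 = 65.
Column 3: 55 + 77 + 99 + 71 + ? = 385, so (2,3) = 83.
Column 4: 73 + 95 + 67 + 89 + ? = 385, so (2,4) = 61.
The remaining cell in column 5 is (2,5) = 385 − 306 = 79.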